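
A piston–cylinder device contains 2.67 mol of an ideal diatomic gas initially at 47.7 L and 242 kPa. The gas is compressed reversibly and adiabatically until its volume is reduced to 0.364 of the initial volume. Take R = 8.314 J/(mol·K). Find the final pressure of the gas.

T₁ = P₁V₁/(nR) = 242×47.7/(2.67×8.314) = 520 K.
Adiabatic: TV^(γ−1) = const ⇒ T₂ = 520×(2.75)^0.400 = 779 K; PV^γ = const ⇒ P₂ = 996 kPa.

996 kPa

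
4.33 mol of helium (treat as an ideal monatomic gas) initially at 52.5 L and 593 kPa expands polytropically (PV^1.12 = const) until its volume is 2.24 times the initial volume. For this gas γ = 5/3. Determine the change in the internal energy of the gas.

T₁ = P₁V₁/(nR) = 593×52.5/(4.33×8.314) = 865 K.
Polytropic n=1.12: T₂ = T₁(V₁/V₂)^(n−1) = 865×(0.446)^0.12 = 785 K; P₂ = P₁(V₁/V₂)^n = 240 kPa.
For an ideal gas ΔU = nCvΔT with Cv = (3/2)R = 12.5 J/(mol·K).
ΔU = 4.33×12.5×(785−865) = -4310 J.

-4310 J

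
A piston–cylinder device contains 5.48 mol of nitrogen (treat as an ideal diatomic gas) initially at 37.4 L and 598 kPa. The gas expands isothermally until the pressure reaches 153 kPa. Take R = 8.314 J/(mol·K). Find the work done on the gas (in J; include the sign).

-30500 J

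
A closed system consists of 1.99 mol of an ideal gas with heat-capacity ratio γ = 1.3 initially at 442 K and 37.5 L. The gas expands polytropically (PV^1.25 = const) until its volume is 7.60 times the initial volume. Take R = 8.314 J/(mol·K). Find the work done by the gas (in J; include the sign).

P₁ = nRT₁/V₁ = 1.99×8.314×442/37.5 = 195 kPa.
Polytropic n=1.25: T₂ = T₁(V₁/V₂)^(n−1) = 442×(0.132)^0.25 = 266 K; P₂ = P₁(V₁/V₂)^n = 15.5 kPa.
W = (P₁V₁−P₂V₂)/(n−1) = (195×37.5−15.5×285)/0.25 = 11600 J.

11600 J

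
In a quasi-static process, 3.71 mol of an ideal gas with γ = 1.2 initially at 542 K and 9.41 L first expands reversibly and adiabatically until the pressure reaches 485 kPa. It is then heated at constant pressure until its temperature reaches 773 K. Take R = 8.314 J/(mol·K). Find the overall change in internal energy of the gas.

35600 J

P₁ = nRT₁/V₁ = 3.71×8.314×542/9.41 = 1780 kPa.
Step 1 — Adiabatic: T₂/T₁ = (P₂/P₁)^((γ−1)/γ) ⇒ T₂ = 542×(0.273)^0.167 = 437 K; V₂ = 27.8 L.
ΔU = nCvΔT = 3.71×41.6×(437−542) = -16300 J.
Q = 0 for an adiabatic process, so W = −ΔU = 16300 J.
State after step 1: P = 485 kPa, V = 27.8 L, T = 437 K.
Step 2 — Isobaric: P stays 485 kPa; V/T = const ⇒ T₂ = 773 K, V₂ = 49.2 L.
W = PΔV = 485×(49.2−27.8) kPa·L = 10400 J.
ΔU = nCvΔT = 3.71×41.6×(773−437) = 51900 J.
Q = ΔU + W = nCpΔT = 62300 J.
Net over both steps: W = 26600 J, Q = 62300 J, ΔU = 35600 J.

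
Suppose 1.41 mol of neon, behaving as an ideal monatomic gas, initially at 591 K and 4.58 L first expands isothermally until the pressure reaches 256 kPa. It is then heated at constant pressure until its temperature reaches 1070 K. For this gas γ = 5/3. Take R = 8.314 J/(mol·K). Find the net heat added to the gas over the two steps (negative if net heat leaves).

26300 J

P₁ = nRT₁/V₁ = 1.41×8.314×591/4.58 = 1510 kPa.
Step 1 — Isothermal: T stays 591 K; PV = const ⇒ V₂ = 27.1 L, P₂ = 256 kPa.
ΔU = 0 (ideal gas, T constant).
W = nRT ln(V₂/V₁) = 1.41×8.314×591×ln(5.91) = 12300 J.
Q = ΔU + W = 12300 J.
State after step 1: P = 256 kPa, V = 27.1 L, T = 591 K.
Step 2 — Isobaric: P stays 256 kPa; V/T = const ⇒ T₂ = 1070 K, V₂ = 49.0 L.
W = PΔV = 256×(49.0−27.1) kPa·L = 5620 J.
ΔU = nCvΔT = 1.41×12.5×(1070−591) = 8420 J.
Q = ΔU + W = nCpΔT = 14000 J.
Net over both steps: W = 17900 J, Q = 26300 J, ΔU = 8420 J.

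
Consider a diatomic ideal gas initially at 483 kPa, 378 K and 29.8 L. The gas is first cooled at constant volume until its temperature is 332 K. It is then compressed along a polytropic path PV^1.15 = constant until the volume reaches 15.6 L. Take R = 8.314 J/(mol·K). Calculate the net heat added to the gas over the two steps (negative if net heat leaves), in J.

-9750 J

n = P₁V₁/(RT₁) = 483×29.8/(8.314×378) = 4.58 mol.
Step 1 — Isochoric: V stays 29.8 L; P/T = const ⇒ T₂ = 332 K, P₂ = 424 kPa.
W = 0 (no volume change).
ΔU = nCvΔT = 4.58×20.8×(332−378) = -4380 J.
Q = ΔU = -4380 J.
State after step 1: P = 424 kPa, V = 29.8 L, T = 332 K.
Step 2 — Polytropic n=1.15: T₂ = T₁(V₁/V₂)^(n−1) = 332×(1.91)^0.15 = 366 K; P₂ = P₁(V₁/V₂)^n = 893 kPa.
W = (P₁V₁−P₂V₂)/(n−1) = (424×29.8−893×15.6)/0.15 = -8590 J.
ΔU = nCvΔT = 4.58×20.8×(366−332) = 3220 J.
Q = ΔU + W = -5370 J.
Net over both steps: W = -8590 J, Q = -9750 J, ΔU = -1160 J.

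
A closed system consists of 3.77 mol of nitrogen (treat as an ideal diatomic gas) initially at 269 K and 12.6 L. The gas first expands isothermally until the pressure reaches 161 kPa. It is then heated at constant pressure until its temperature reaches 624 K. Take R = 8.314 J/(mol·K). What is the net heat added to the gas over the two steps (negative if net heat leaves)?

51000 J

P₁ = nRT₁/V₁ = 3.77×8.314×269/12.6 = 669 kPa.
Step 1 — Isothermal: T stays 269 K; PV = const ⇒ V₂ = 52.4 L, P₂ = 161 kPa.
ΔU = 0 (ideal gas, T constant).
W = nRT ln(V₂/V₁) = 3.77×8.314×269×ln(4.16) = 12000 J.
Q = ΔU + W = 12000 J.
State after step 1: P = 161 kPa, V = 52.4 L, T = 269 K.
Step 2 — Isobaric: P stays 161 kPa; V/T = const ⇒ T₂ = 624 K, V₂ = 121 L.
W = PΔV = 161×(121−52.4) kPa·L = 11100 J.
ΔU = nCvΔT = 3.77×20.8×(624−269) = 27800 J.
Q = ΔU + W = nCpΔT = 38900 J.
Net over both steps: W = 23100 J, Q = 51000 J, ΔU = 27800 J.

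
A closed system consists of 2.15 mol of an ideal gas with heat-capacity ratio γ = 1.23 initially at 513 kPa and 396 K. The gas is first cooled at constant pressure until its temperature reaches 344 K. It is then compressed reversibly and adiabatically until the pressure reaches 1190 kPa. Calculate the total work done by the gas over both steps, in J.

V₁ = nRT₁/P₁ = 2.15×8.314×396/513 = 13.8 L.
Step 1 — Isobaric: P stays 513 kPa; V/T = const ⇒ T₂ = 344 K, V₂ = 12.0 L.
W = PΔV = 513×(12.0−13.8) kPa·L = -930 J.
ΔU = nCvΔT = 2.15×36.1×(344−396) = -4040 J.
Q = ΔU + W = nCpΔT = -4970 J.
State after step 1: P = 513 kPa, V = 12.0 L, T = 344 K.
Step 2 — Adiabatic: T₂/T₁ = (P₂/P₁)^((γ−1)/γ) ⇒ T₂ = 344×(2.32)^0.187 = 403 K; V₂ = 6.05 L.
ΔU = nCvΔT = 2.15×36.1×(403−344) = 4560 J.
Q = 0 for an adiabatic process, so W = −ΔU = -4560 J.
Net over both steps: W = -5480 J, Q = -4970 J, ΔU = 514 J.

-5480 J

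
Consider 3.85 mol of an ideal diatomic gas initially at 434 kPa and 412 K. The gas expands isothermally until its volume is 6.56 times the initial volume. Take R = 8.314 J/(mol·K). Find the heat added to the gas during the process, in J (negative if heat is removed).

V₁ = nRT₁/P₁ = 3.85×8.314×412/434 = 30.4 L.
Isothermal: T stays 412 K; PV = const ⇒ V₂ = 199 L, P₂ = 66.2 kPa.
ΔU = 0 (ideal gas, T constant).
W = nRT ln(V₂/V₁) = 3.85×8.314×412×ln(6.56) = 24800 J.
Q = ΔU + W = 24800 J.

24800 J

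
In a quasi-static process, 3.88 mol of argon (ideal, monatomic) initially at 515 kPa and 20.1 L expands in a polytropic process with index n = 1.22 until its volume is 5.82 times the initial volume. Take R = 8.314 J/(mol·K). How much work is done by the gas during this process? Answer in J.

T₁ = P₁V₁/(nR) = 515×20.1/(3.88×8.314) = 321 K.
Polytropic n=1.22: T₂ = T₁(V₁/V₂)^(n−1) = 321×(0.172)^0.22 = 218 K; P₂ = P₁(V₁/V₂)^n = 60.1 kPa.
W = (P₁V₁−P₂V₂)/(n−1) = (515×20.1−60.1×117)/0.22 = 15100 J.

15100 J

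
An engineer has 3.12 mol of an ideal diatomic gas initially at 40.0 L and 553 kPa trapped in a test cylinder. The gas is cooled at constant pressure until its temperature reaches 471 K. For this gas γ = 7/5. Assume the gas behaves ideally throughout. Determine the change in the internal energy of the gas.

-24800 J

T₁ = P₁V₁/(nR) = 553×40.0/(3.12×8.314) = 853 K.
Isobaric: P stays 553 kPa; V/T = const ⇒ T₂ = 471 K, V₂ = 22.1 L.
For an ideal gas ΔU = nCvΔT with Cv = (5/2)R = 20.8 J/(mol·K).
ΔU = 3.12×20.8×(471−853) = -24800 J.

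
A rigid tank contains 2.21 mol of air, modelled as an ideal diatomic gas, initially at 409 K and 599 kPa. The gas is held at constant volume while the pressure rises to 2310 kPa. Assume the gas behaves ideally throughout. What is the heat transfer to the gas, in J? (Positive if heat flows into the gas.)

53700 J

V₁ = nRT₁/P₁ = 2.21×8.314×409/599 = 12.5 L.
Isochoric: V stays 12.5 L; P/T = const ⇒ T₂ = 1580 K, P₂ = 2310 kPa.
W = 0 (no volume change).
ΔU = nCvΔT = 2.21×20.8×(1580−409) = 53700 J.
Q = ΔU = 53700 J.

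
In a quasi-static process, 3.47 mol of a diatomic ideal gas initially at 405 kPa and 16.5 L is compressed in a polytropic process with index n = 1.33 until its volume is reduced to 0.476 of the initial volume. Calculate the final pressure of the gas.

T₁ = P₁V₁/(nR) = 405×16.5/(3.47×8.314) = 232 K.
Polytropic n=1.33: T₂ = T₁(V₁/V₂)^(n−1) = 232×(2.10)^0.33 = 296 K; P₂ = P₁(V₁/V₂)^n = 1090 kPa.

1090 kPa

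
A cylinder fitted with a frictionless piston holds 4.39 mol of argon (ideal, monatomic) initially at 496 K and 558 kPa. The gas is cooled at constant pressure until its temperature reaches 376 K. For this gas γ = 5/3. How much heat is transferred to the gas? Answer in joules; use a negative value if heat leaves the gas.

V₁ = nRT₁/P₁ = 4.39×8.314×496/558 = 32.4 L.
Isobaric: P stays 558 kPa; V/T = const ⇒ T₂ = 376 K, V₂ = 24.6 L.
W = PΔV = 558×(24.6−32.4) kPa·L = -4380 J.
ΔU = nCvΔT = 4.39×12.5×(376−496) = -6570 J.
Q = ΔU + W = nCpΔT = -10900 J.

-10900 J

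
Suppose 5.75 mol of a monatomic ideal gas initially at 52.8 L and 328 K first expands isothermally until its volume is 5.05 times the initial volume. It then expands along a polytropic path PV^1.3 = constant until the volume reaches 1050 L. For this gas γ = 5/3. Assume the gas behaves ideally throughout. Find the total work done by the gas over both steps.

P₁ = nRT₁/V₁ = 5.75×8.314×328/52.8 = 297 kPa.
Step 1 — Isothermal: T stays 328 K; PV = const ⇒ V₂ = 267 L, P₂ = 58.8 kPa.
ΔU = 0 (ideal gas, T constant).
W = nRT ln(V₂/V₁) = 5.75×8.314×328×ln(5.05) = 25400 J.
Q = ΔU + W = 25400 J.
State after step 1: P = 58.8 kPa, V = 267 L, T = 328 K.
Step 2 — Polytropic n=1.3: T₂ = T₁(V₁/V₂)^(n−1) = 328×(0.254)^0.30 = 217 K; P₂ = P₁(V₁/V₂)^n = 9.90 kPa.
W = (P₁V₁−P₂V₂)/(n−1) = (58.8×267−9.90×1050)/0.30 = 17600 J.
ΔU = nCvΔT = 5.75×12.5×(217−328) = -7930 J.
Q = ΔU + W = 9690 J.
Net over both steps: W = 43000 J, Q = 35100 J, ΔU = -7930 J.

43000 J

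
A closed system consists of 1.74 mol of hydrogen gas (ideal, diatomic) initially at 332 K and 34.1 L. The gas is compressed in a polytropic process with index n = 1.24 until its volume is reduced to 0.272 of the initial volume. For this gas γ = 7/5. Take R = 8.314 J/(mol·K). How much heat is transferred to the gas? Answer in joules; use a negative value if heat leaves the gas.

P₁ = nRT₁/V₁ = 1.74×8.314×332/34.1 = 141 kPa.
Polytropic n=1.24: T₂ = T₁(V₁/V₂)^(n−1) = 332×(3.68)^0.24 = 454 K; P₂ = P₁(V₁/V₂)^n = 708 kPa.
W = (P₁V₁−P₂V₂)/(n−1) = (141×34.1−708×9.28)/0.24 = -7340 J.
ΔU = nCvΔT = 1.74×20.8×(454−332) = 4400 J.
Q = ΔU + W = -2940 J.

-2940 J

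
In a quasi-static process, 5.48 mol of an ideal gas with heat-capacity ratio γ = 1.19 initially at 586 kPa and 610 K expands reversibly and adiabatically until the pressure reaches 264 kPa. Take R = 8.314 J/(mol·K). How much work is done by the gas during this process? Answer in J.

V₁ = nRT₁/P₁ = 5.48×8.314×610/586 = 47.4 L.
Adiabatic: T₂/T₁ = (P₂/P₁)^((γ−1)/γ) ⇒ T₂ = 610×(0.451)^0.160 = 537 K; V₂ = 92.7 L.
ΔU = nCvΔT = 5.48×43.8×(537−610) = -17500 J.
Q = 0 for an adiabatic process, so W = −ΔU = 17500 J.

17500 J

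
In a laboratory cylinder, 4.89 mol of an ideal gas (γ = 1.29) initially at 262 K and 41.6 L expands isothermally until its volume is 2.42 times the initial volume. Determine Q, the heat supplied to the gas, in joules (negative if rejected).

9410 J

P₁ = nRT₁/V₁ = 4.89×8.314×262/41.6 = 256 kPa.
Isothermal: T stays 262 K; PV = const ⇒ V₂ = 101 L, P₂ = 106 kPa.
ΔU = 0 (ideal gas, T constant).
W = nRT ln(V₂/V₁) = 4.89×8.314×262×ln(2.42) = 9410 J.
Q = ΔU + W = 9410 J.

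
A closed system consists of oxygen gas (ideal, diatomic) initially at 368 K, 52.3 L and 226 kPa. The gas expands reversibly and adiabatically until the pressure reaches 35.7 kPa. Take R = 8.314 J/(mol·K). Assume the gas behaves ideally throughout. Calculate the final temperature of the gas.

Adiabatic: T₂/T₁ = (P₂/P₁)^((γ−1)/γ) ⇒ T₂ = 368×(0.158)^0.286 = 217 K; V₂ = 195 L.

217 K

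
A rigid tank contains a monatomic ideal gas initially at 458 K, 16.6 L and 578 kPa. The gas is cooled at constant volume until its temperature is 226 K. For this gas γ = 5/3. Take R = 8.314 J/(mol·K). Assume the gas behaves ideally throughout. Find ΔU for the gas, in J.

-7290 J

n = P₁V₁/(RT₁) = 578×16.6/(8.314×458) = 2.52 mol.
Isochoric: V stays 16.6 L; P/T = const ⇒ T₂ = 226 K, P₂ = 285 kPa.
For an ideal gas ΔU = nCvΔT with Cv = (3/2)R = 12.5 J/(mol·K).
ΔU = 2.52×12.5×(226−458) = -7290 J.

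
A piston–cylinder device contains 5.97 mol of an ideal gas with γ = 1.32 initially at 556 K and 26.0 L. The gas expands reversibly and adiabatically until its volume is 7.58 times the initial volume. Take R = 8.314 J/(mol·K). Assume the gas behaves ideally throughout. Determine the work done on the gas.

-41100 J

P₁ = nRT₁/V₁ = 5.97×8.314×556/26.0 = 1060 kPa.
Adiabatic: TV^(γ−1) = const ⇒ T₂ = 556×(0.132)^0.320 = 291 K; PV^γ = const ⇒ P₂ = 73.2 kPa.
ΔU = nCvΔT = 5.97×26.0×(291−556) = -41100 J.
Q = 0 for an adiabatic process, so W = −ΔU = 41100 J.
Work done on the gas = −W_by = -41100 J.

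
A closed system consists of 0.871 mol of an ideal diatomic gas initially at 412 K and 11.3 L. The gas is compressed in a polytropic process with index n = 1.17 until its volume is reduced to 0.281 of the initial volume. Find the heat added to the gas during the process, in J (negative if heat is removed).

-2430 J

P₁ = nRT₁/V₁ = 0.871×8.314×412/11.3 = 264 kPa.
Polytropic n=1.17: T₂ = T₁(V₁/V₂)^(n−1) = 412×(3.56)^0.17 = 511 K; P₂ = P₁(V₁/V₂)^n = 1170 kPa.
W = (P₁V₁−P₂V₂)/(n−1) = (264×11.3−1170×3.18)/0.17 = -4230 J.
ΔU = nCvΔT = 0.871×20.8×(511−412) = 1800 J.
Q = ΔU + W = -2430 J.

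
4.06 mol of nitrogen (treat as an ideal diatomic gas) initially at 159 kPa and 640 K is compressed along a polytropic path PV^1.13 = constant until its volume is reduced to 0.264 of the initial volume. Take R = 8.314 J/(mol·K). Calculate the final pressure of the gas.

716 kPa

V₁ = nRT₁/P₁ = 4.06×8.314×640/159 = 136 L.
Polytropic n=1.13: T₂ = T₁(V₁/V₂)^(n−1) = 640×(3.79)^0.13 = 761 K; P₂ = P₁(V₁/V₂)^n = 716 kPa.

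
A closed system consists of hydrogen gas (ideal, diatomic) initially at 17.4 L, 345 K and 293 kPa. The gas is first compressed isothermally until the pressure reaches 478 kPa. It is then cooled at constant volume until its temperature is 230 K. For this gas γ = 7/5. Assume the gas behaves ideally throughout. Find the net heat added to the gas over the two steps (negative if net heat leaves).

-6740 J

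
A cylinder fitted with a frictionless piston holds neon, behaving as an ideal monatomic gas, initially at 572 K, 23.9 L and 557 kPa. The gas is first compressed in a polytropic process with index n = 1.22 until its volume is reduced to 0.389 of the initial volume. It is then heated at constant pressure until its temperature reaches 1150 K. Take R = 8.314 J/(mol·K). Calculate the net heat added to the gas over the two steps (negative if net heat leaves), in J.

n = P₁V₁/(RT₁) = 557×23.9/(8.314×572) = 2.80 mol.
Step 1 — Polytropic n=1.22: T₂ = T₁(V₁/V₂)^(n−1) = 572×(2.57)^0.22 = 704 K; P₂ = P₁(V₁/V₂)^n = 1760 kPa.
W = (P₁V₁−P₂V₂)/(n−1) = (557×23.9−1760×9.30)/0.22 = -14000 J.
ΔU = nCvΔT = 2.80×12.5×(704−572) = 4610 J.
Q = ΔU + W = -9360 J.
State after step 1: P = 1760 kPa, V = 9.30 L, T = 704 K.
Step 2 — Isobaric: P stays 1760 kPa; V/T = const ⇒ T₂ = 1150 K, V₂ = 15.2 L.
W = PΔV = 1760×(15.2−9.30) kPa·L = 10400 J.
ΔU = nCvΔT = 2.80×12.5×(1150−704) = 15600 J.
Q = ΔU + W = nCpΔT = 25900 J.
Net over both steps: W = -3590 J, Q = 16600 J, ΔU = 20200 J.

16600 J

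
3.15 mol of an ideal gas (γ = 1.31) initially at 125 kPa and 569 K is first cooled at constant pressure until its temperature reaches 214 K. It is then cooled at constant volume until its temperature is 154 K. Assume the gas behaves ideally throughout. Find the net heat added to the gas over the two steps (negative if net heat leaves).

V₁ = nRT₁/P₁ = 3.15×8.314×569/125 = 119 L.
Step 1 — Isobaric: P stays 125 kPa; V/T = const ⇒ T₂ = 214 K, V₂ = 44.8 L.
W = PΔV = 125×(44.8−119) kPa·L = -9300 J.
ΔU = nCvΔT = 3.15×26.8×(214−569) = -30000 J.
Q = ΔU + W = nCpΔT = -39300 J.
State after step 1: P = 125 kPa, V = 44.8 L, T = 214 K.
Step 2 — Isochoric: V stays 44.8 L; P/T = const ⇒ T₂ = 154 K, P₂ = 90.0 kPa.
W = 0 (no volume change).
ΔU = nCvΔT = 3.15×26.8×(154−214) = -5070 J.
Q = ΔU = -5070 J.
Net over both steps: W = -9300 J, Q = -44400 J, ΔU = -35100 J.

-44400 J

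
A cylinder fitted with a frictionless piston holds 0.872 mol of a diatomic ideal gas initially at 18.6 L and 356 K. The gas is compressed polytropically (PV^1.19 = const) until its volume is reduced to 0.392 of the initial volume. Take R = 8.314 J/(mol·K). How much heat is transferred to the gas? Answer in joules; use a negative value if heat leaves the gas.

-1390 J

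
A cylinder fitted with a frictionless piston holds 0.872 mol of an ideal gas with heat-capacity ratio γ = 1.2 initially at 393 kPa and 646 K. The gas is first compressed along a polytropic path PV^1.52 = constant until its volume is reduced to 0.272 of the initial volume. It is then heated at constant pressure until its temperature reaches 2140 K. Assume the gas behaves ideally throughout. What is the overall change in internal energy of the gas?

54200 J

V₁ = nRT₁/P₁ = 0.872×8.314×646/393 = 11.9 L.
Step 1 — Polytropic n=1.52: T₂ = T₁(V₁/V₂)^(n−1) = 646×(3.68)^0.52 = 1270 K; P₂ = P₁(V₁/V₂)^n = 2840 kPa.
W = (P₁V₁−P₂V₂)/(n−1) = (393×11.9−2840×3.24)/0.52 = -8720 J.
ΔU = nCvΔT = 0.872×41.6×(1270−646) = 22700 J.
Q = ΔU + W = 13900 J.
State after step 1: P = 2840 kPa, V = 3.24 L, T = 1270 K.
Step 2 — Isobaric: P stays 2840 kPa; V/T = const ⇒ T₂ = 2140 K, V₂ = 5.46 L.
W = PΔV = 2840×(5.46−3.24) kPa·L = 6300 J.
ΔU = nCvΔT = 0.872×41.6×(2140−1270) = 31500 J.
Q = ΔU + W = nCpΔT = 37800 J.
Net over both steps: W = -2420 J, Q = 51700 J, ΔU = 54200 J.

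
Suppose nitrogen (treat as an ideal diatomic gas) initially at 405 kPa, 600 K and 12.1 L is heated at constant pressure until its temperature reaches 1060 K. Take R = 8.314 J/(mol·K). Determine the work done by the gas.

3760 J

n = P₁V₁/(RT₁) = 405×12.1/(8.314×600) = 0.982 mol.
Isobaric: P stays 405 kPa; V/T = const ⇒ T₂ = 1060 K, V₂ = 21.4 L.
W = PΔV = 405×(21.4−12.1) kPa·L = 3760 J.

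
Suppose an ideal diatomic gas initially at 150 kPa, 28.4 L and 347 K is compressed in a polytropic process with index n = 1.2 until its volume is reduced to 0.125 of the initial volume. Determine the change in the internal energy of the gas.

5490 J

n = P₁V₁/(RT₁) = 150×28.4/(8.314×347) = 1.48 mol.
Polytropic n=1.2: T₂ = T₁(V₁/V₂)^(n−1) = 347×(8.00)^0.20 = 526 K; P₂ = P₁(V₁/V₂)^n = 1820 kPa.
For an ideal gas ΔU = nCvΔT with Cv = (5/2)R = 20.8 J/(mol·K).
ΔU = 1.48×20.8×(526−347) = 5490 J.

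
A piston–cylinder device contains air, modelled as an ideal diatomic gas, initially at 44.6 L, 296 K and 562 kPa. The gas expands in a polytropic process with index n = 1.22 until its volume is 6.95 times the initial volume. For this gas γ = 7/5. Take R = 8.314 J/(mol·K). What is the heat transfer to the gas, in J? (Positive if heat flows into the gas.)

17800 J

n = P₁V₁/(RT₁) = 562×44.6/(8.314×296) = 10.2 mol.
Polytropic n=1.22: T₂ = T₁(V₁/V₂)^(n−1) = 296×(0.144)^0.22 = 193 K; P₂ = P₁(V₁/V₂)^n = 52.8 kPa.
W = (P₁V₁−P₂V₂)/(n−1) = (562×44.6−52.8×310)/0.22 = 39600 J.
ΔU = nCvΔT = 10.2×20.8×(193−296) = -21800 J.
Q = ΔU + W = 17800 J.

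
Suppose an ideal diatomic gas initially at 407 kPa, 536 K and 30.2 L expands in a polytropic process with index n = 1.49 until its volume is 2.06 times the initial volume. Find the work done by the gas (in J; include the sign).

n = P₁V₁/(RT₁) = 407×30.2/(8.314×536) = 2.76 mol.
Polytropic n=1.49: T₂ = T₁(V₁/V₂)^(n−1) = 536×(0.485)^0.49 = 376 K; P₂ = P₁(V₁/V₂)^n = 139 kPa.
W = (P₁V₁−P₂V₂)/(n−1) = (407×30.2−139×62.2)/0.49 = 7480 J.

7480 J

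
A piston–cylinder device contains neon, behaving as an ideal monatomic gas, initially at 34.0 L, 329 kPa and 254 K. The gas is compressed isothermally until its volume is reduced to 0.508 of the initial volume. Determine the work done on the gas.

7580 J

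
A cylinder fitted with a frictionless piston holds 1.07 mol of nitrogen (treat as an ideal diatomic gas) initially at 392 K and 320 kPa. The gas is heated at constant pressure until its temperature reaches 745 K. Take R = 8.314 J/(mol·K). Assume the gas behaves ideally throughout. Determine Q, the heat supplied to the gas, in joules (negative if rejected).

11000 J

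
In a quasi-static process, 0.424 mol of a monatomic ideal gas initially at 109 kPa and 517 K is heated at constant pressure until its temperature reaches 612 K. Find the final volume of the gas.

19.8 L

V₁ = nRT₁/P₁ = 0.424×8.314×517/109 = 16.7 L.
Isobaric: P stays 109 kPa; V/T = const ⇒ T₂ = 612 K, V₂ = 19.8 L.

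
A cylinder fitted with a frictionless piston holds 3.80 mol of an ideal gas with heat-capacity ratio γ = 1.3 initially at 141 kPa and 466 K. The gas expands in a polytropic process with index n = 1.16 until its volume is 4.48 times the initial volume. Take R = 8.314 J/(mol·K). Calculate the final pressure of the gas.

V₁ = nRT₁/P₁ = 3.80×8.314×466/141 = 104 L.
Polytropic n=1.16: T₂ = T₁(V₁/V₂)^(n−1) = 466×(0.223)^0.16 = 367 K; P₂ = P₁(V₁/V₂)^n = 24.8 kPa.

24.8 kPa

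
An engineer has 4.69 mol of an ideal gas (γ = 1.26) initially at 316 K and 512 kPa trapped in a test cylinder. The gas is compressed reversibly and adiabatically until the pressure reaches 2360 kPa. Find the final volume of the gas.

V₁ = nRT₁/P₁ = 4.69×8.314×316/512 = 24.1 L.
Adiabatic: T₂/T₁ = (P₂/P₁)^((γ−1)/γ) ⇒ T₂ = 316×(4.61)^0.206 = 433 K; V₂ = 7.16 L.

7.16 L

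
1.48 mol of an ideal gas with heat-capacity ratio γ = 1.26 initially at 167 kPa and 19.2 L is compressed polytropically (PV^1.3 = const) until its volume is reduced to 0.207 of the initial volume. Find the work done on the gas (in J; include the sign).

T₁ = P₁V₁/(nR) = 167×19.2/(1.48×8.314) = 261 K.
Polytropic n=1.3: T₂ = T₁(V₁/V₂)^(n−1) = 261×(4.83)^0.30 = 418 K; P₂ = P₁(V₁/V₂)^n = 1290 kPa.
W = (P₁V₁−P₂V₂)/(n−1) = (167×19.2−1290×3.97)/0.30 = -6460 J.
Work done on the gas = −W_by = 6460 J.

6460 J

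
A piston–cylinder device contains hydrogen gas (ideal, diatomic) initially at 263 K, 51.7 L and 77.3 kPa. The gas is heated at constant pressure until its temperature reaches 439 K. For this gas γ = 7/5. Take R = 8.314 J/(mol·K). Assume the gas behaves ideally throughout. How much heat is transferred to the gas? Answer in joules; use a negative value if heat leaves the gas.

9360 J

n = P₁V₁/(RT₁) = 77.3×51.7/(8.314×263) = 1.83 mol.
Isobaric: P stays 77.3 kPa; V/T = const ⇒ T₂ = 439 K, V₂ = 86.3 L.
W = PΔV = 77.3×(86.3−51.7) kPa·L = 2670 J.
ΔU = nCvΔT = 1.83×20.8×(439−263) = 6690 J.
Q = ΔU + W = nCpΔT = 9360 J.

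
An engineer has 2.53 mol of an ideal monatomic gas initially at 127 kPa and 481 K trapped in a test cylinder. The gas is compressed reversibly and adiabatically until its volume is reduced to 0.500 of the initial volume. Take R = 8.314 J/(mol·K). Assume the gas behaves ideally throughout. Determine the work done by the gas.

V₁ = nRT₁/P₁ = 2.53×8.314×481/127 = 79.7 L.
Adiabatic: TV^(γ−1) = const ⇒ T₂ = 481×(2.00)^0.667 = 764 K; PV^γ = const ⇒ P₂ = 403 kPa.
ΔU = nCvΔT = 2.53×12.5×(764−481) = 8910 J.
Q = 0 for an adiabatic process, so W = −ΔU = -8910 J.

-8910 J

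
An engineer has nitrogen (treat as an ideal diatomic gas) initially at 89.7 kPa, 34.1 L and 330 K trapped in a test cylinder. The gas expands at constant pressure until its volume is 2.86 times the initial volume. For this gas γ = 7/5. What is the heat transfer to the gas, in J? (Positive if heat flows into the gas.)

19900 J

n = P₁V₁/(RT₁) = 89.7×34.1/(8.314×330) = 1.11 mol.
Isobaric: P stays 89.7 kPa; V/T = const ⇒ T₂ = 944 K, V₂ = 97.5 L.
W = PΔV = 89.7×(97.5−34.1) kPa·L = 5690 J.
ΔU = nCvΔT = 1.11×20.8×(944−330) = 14200 J.
Q = ΔU + W = nCpΔT = 19900 J.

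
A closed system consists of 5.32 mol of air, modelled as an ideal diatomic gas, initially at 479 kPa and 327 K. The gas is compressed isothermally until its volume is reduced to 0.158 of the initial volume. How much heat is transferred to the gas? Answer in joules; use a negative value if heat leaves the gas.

V₁ = nRT₁/P₁ = 5.32×8.314×327/479 = 30.2 L.
Isothermal: T stays 327 K; PV = const ⇒ V₂ = 4.77 L, P₂ = 3030 kPa.
ΔU = 0 (ideal gas, T constant).
W = nRT ln(V₂/V₁) = 5.32×8.314×327×ln(0.158) = -26700 J.
Q = ΔU + W = -26700 J.

-26700 J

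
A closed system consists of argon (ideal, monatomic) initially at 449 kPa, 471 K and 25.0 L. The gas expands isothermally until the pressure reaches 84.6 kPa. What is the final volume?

133 L

Isothermal: T stays 471 K; PV = const ⇒ V₂ = 133 L, P₂ = 84.6 kPa.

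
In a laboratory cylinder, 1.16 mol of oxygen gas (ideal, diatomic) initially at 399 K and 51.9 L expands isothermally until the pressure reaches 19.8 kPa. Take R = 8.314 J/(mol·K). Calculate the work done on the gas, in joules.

P₁ = nRT₁/V₁ = 1.16×8.314×399/51.9 = 74.1 kPa.
Isothermal: T stays 399 K; PV = const ⇒ V₂ = 194 L, P₂ = 19.8 kPa.
W = nRT ln(V₂/V₁) = 1.16×8.314×399×ln(3.74) = 5080 J.
Work done on the gas = −W_by = -5080 J.

-5080 J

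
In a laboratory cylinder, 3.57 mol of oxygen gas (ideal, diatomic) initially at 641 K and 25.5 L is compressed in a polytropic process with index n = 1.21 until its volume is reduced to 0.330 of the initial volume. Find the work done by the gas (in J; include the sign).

P₁ = nRT₁/V₁ = 3.57×8.314×641/25.5 = 746 kPa.
Polytropic n=1.21: T₂ = T₁(V₁/V₂)^(n−1) = 641×(3.03)^0.21 = 809 K; P₂ = P₁(V₁/V₂)^n = 2850 kPa.
W = (P₁V₁−P₂V₂)/(n−1) = (746×25.5−2850×8.42)/0.21 = -23800 J.

-23800 J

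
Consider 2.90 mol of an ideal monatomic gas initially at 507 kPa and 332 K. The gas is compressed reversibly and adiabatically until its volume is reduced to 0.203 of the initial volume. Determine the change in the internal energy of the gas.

22800 J

V₁ = nRT₁/P₁ = 2.90×8.314×332/507 = 15.8 L.
Adiabatic: TV^(γ−1) = const ⇒ T₂ = 332×(4.93)^0.667 = 961 K; PV^γ = const ⇒ P₂ = 7230 kPa.
For an ideal gas ΔU = nCvΔT with Cv = (3/2)R = 12.5 J/(mol·K).
ΔU = 2.90×12.5×(961−332) = 22800 J.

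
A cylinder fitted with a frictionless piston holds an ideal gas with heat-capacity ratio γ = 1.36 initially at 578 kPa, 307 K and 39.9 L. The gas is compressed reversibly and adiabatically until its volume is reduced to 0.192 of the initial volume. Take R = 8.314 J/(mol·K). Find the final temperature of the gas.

Adiabatic: TV^(γ−1) = const ⇒ T₂ = 307×(5.21)^0.360 = 556 K; PV^γ = const ⇒ P₂ = 5450 kPa.

556 K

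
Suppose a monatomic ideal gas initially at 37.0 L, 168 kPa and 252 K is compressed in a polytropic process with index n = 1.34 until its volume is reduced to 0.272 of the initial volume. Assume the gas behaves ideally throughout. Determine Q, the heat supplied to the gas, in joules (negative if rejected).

-4990 J

n = P₁V₁/(RT₁) = 168×37.0/(8.314×252) = 2.97 mol.
Polytropic n=1.34: T₂ = T₁(V₁/V₂)^(n−1) = 252×(3.68)^0.34 = 392 K; P₂ = P₁(V₁/V₂)^n = 962 kPa.
W = (P₁V₁−P₂V₂)/(n−1) = (168×37.0−962×10.1)/0.34 = -10200 J.
ΔU = nCvΔT = 2.97×12.5×(392−252) = 5190 J.
Q = ΔU + W = -4990 J.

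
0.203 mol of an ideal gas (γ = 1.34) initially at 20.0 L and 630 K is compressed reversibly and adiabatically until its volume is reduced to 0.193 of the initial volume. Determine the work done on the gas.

P₁ = nRT₁/V₁ = 0.203×8.314×630/20.0 = 53.2 kPa.
Adiabatic: TV^(γ−1) = const ⇒ T₂ = 630×(5.18)^0.340 = 1100 K; PV^γ = const ⇒ P₂ = 482 kPa.
ΔU = nCvΔT = 0.203×24.5×(1100−630) = 2340 J.
Q = 0 for an adiabatic process, so W = −ΔU = -2340 J.
Work done on the gas = −W_by = 2340 J.

2340 J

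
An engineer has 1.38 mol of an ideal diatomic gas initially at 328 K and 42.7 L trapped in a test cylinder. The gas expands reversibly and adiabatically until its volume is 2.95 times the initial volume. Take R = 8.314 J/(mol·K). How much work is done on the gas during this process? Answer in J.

-3300 J

P₁ = nRT₁/V₁ = 1.38×8.314×328/42.7 = 88.1 kPa.
Adiabatic: TV^(γ−1) = const ⇒ T₂ = 328×(0.339)^0.400 = 213 K; PV^γ = const ⇒ P₂ = 19.4 kPa.
ΔU = nCvΔT = 1.38×20.8×(213−328) = -3300 J.
Q = 0 for an adiabatic process, so W = −ΔU = 3300 J.
Work done on the gas = −W_by = -3300 J.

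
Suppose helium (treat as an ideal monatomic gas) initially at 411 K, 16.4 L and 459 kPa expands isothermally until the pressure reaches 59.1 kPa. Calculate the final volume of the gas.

Isothermal: T stays 411 K; PV = const ⇒ V₂ = 127 L, P₂ = 59.1 kPa.

127 L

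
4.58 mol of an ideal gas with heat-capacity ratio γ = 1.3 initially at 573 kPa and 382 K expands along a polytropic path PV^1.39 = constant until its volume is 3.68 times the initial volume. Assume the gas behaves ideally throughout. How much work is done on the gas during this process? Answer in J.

V₁ = nRT₁/P₁ = 4.58×8.314×382/573 = 25.4 L.
Polytropic n=1.39: T₂ = T₁(V₁/V₂)^(n−1) = 382×(0.272)^0.39 = 230 K; P₂ = P₁(V₁/V₂)^n = 93.7 kPa.
W = (P₁V₁−P₂V₂)/(n−1) = (573×25.4−93.7×93.4)/0.39 = 14900 J.
Work done on the gas = −W_by = -14900 J.

-14900 J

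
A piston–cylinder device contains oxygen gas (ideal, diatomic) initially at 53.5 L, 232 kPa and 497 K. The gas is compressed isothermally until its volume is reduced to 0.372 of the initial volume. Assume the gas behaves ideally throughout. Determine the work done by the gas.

-12300 J

n = P₁V₁/(RT₁) = 232×53.5/(8.314×497) = 3.00 mol.
Isothermal: T stays 497 K; PV = const ⇒ V₂ = 19.9 L, P₂ = 624 kPa.
W = nRT ln(V₂/V₁) = 3.00×8.314×497×ln(0.372) = -12300 J.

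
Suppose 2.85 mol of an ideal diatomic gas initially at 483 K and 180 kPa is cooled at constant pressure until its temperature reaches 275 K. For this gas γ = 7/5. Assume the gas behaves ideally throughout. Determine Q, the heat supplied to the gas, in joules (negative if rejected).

-17200 J

V₁ = nRT₁/P₁ = 2.85×8.314×483/180 = 63.6 L.
Isobaric: P stays 180 kPa; V/T = const ⇒ T₂ = 275 K, V₂ = 36.2 L.
W = PΔV = 180×(36.2−63.6) kPa·L = -4930 J.
ΔU = nCvΔT = 2.85×20.8×(275−483) = -12300 J.
Q = ΔU + W = nCpΔT = -17200 J.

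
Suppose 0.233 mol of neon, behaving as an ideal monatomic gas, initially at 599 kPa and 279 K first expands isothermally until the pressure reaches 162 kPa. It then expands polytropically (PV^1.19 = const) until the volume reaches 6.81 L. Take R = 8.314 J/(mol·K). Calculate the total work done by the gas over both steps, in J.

1070 J

V₁ = nRT₁/P₁ = 0.233×8.314×279/599 = 0.902 L.
Step 1 — Isothermal: T stays 279 K; PV = const ⇒ V₂ = 3.34 L, P₂ = 162 kPa.
ΔU = 0 (ideal gas, T constant).
W = nRT ln(V₂/V₁) = 0.233×8.314×279×ln(3.70) = 707 J.
Q = ΔU + W = 707 J.
State after step 1: P = 162 kPa, V = 3.34 L, T = 279 K.
Step 2 — Polytropic n=1.19: T₂ = T₁(V₁/V₂)^(n−1) = 279×(0.490)^0.19 = 244 K; P₂ = P₁(V₁/V₂)^n = 69.3 kPa.
W = (P₁V₁−P₂V₂)/(n−1) = (162×3.34−69.3×6.81)/0.19 = 361 J.
ΔU = nCvΔT = 0.233×12.5×(244−279) = -103 J.
Q = ΔU + W = 258 J.
Net over both steps: W = 1070 J, Q = 965 J, ΔU = -103 J.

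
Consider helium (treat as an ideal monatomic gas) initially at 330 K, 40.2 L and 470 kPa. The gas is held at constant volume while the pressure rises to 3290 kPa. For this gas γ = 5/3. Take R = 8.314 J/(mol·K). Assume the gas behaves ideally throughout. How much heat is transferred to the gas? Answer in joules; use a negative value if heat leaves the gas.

n = P₁V₁/(RT₁) = 470×40.2/(8.314×330) = 6.89 mol.
Isochoric: V stays 40.2 L; P/T = const ⇒ T₂ = 2310 K, P₂ = 3290 kPa.
W = 0 (no volume change).
ΔU = nCvΔT = 6.89×12.5×(2310−330) = 170000 J.
Q = ΔU = 170000 J.

170000 J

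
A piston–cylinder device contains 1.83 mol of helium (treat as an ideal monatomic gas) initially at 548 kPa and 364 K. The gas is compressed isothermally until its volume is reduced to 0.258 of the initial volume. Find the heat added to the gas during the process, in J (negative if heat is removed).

-7500 J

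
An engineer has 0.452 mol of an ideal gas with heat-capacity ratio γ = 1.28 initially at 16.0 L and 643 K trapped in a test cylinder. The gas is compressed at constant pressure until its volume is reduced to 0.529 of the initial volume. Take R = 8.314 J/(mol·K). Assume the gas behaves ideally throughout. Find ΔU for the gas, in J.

P₁ = nRT₁/V₁ = 0.452×8.314×643/16.0 = 151 kPa.
Isobaric: P stays 151 kPa; V/T = const ⇒ T₂ = 340 K, V₂ = 8.46 L.
For an ideal gas ΔU = nCvΔT with Cv = R/(γ−1) = 29.7 J/(mol·K).
ΔU = 0.452×29.7×(340−643) = -4060 J.

-4060 J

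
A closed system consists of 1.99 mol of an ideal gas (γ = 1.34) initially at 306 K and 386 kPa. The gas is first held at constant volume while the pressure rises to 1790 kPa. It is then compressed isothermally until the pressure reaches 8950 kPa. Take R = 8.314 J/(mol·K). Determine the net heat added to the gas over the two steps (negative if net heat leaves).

16400 J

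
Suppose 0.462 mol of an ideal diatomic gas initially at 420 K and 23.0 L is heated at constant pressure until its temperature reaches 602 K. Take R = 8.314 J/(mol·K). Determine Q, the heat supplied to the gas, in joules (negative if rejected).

2450 J

P₁ = nRT₁/V₁ = 0.462×8.314×420/23.0 = 70.1 kPa.
Isobaric: P stays 70.1 kPa; V/T = const ⇒ T₂ = 602 K, V₂ = 33.0 L.
W = PΔV = 70.1×(33.0−23.0) kPa·L = 699 J.
ΔU = nCvΔT = 0.462×20.8×(602−420) = 1750 J.
Q = ΔU + W = nCpΔT = 2450 J.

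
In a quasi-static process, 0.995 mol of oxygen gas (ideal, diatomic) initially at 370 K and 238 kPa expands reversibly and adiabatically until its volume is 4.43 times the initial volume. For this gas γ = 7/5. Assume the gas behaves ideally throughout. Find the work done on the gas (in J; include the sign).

V₁ = nRT₁/P₁ = 0.995×8.314×370/238 = 12.9 L.
Adiabatic: TV^(γ−1) = const ⇒ T₂ = 370×(0.226)^0.400 = 204 K; PV^γ = const ⇒ P₂ = 29.6 kPa.
ΔU = nCvΔT = 0.995×20.8×(204−370) = -3430 J.
Q = 0 for an adiabatic process, so W = −ΔU = 3430 J.
Work done on the gas = −W_by = -3430 J.

-3430 J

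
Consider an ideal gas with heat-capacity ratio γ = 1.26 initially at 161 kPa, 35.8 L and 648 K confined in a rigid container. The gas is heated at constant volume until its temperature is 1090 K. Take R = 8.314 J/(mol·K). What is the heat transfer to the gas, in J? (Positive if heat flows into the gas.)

15100 J

n = P₁V₁/(RT₁) = 161×35.8/(8.314×648) = 1.07 mol.
Isochoric: V stays 35.8 L; P/T = const ⇒ T₂ = 1090 K, P₂ = 271 kPa.
W = 0 (no volume change).
ΔU = nCvΔT = 1.07×32.0×(1090−648) = 15100 J.
Q = ΔU = 15100 J.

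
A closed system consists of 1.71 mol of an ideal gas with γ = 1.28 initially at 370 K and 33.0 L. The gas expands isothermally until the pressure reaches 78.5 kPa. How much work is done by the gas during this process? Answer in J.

P₁ = nRT₁/V₁ = 1.71×8.314×370/33.0 = 159 kPa.
Isothermal: T stays 370 K; PV = const ⇒ V₂ = 67.0 L, P₂ = 78.5 kPa.
W = nRT ln(V₂/V₁) = 1.71×8.314×370×ln(2.03) = 3730 J.

3730 J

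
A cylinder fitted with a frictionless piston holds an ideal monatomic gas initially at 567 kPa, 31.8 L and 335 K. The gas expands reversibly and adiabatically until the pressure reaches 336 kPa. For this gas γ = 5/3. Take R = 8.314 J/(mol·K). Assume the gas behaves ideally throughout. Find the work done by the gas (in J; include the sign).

n = P₁V₁/(RT₁) = 567×31.8/(8.314×335) = 6.47 mol.
Adiabatic: T₂/T₁ = (P₂/P₁)^((γ−1)/γ) ⇒ T₂ = 335×(0.593)^0.400 = 272 K; V₂ = 43.5 L.
ΔU = nCvΔT = 6.47×12.5×(272−335) = -5110 J.
Q = 0 for an adiabatic process, so W = −ΔU = 5110 J.

5110 J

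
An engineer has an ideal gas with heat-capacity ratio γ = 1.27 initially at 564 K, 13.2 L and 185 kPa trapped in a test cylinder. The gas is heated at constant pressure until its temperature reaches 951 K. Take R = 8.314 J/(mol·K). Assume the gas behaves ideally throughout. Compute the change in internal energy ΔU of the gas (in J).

6210 J

n = P₁V₁/(RT₁) = 185×13.2/(8.314×564) = 0.521 mol.
Isobaric: P stays 185 kPa; V/T = const ⇒ T₂ = 951 K, V₂ = 22.3 L.
For an ideal gas ΔU = nCvΔT with Cv = R/(γ−1) = 30.8 J/(mol·K).
ΔU = 0.521×30.8×(951−564) = 6210 J.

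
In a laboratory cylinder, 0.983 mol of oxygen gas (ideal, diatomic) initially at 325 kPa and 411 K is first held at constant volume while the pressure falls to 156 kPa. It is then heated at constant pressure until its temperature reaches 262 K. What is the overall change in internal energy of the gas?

-3040 J

V₁ = nRT₁/P₁ = 0.983×8.314×411/325 = 10.3 L.
Step 1 — Isochoric: V stays 10.3 L; P/T = const ⇒ T₂ = 197 K, P₂ = 156 kPa.
W = 0 (no volume change).
ΔU = nCvΔT = 0.983×20.8×(197−411) = -4370 J.
Q = ΔU = -4370 J.
State after step 1: P = 156 kPa, V = 10.3 L, T = 197 K.
Step 2 — Isobaric: P stays 156 kPa; V/T = const ⇒ T₂ = 262 K, V₂ = 13.7 L.
W = PΔV = 156×(13.7−10.3) kPa·L = 529 J.
ΔU = nCvΔT = 0.983×20.8×(262−197) = 1320 J.
Q = ΔU + W = nCpΔT = 1850 J.
Net over both steps: W = 529 J, Q = -2520 J, ΔU = -3040 J.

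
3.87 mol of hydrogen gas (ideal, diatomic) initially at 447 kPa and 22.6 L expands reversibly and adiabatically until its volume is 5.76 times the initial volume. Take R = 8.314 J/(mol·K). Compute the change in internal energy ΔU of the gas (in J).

T₁ = P₁V₁/(nR) = 447×22.6/(3.87×8.314) = 314 K.
Adiabatic: TV^(γ−1) = const ⇒ T₂ = 314×(0.174)^0.400 = 156 K; PV^γ = const ⇒ P₂ = 38.5 kPa.
For an ideal gas ΔU = nCvΔT with Cv = (5/2)R = 20.8 J/(mol·K).
ΔU = 3.87×20.8×(156−314) = -12700 J.

-12700 J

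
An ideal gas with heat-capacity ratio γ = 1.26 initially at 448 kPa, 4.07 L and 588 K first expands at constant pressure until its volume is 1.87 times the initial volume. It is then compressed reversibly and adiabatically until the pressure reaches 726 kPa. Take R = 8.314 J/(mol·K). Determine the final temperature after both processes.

1210 K

n = P₁V₁/(RT₁) = 448×4.07/(8.314×588) = 0.373 mol.
Step 1 — Isobaric: P stays 448 kPa; V/T = const ⇒ T₂ = 1100 K, V₂ = 7.61 L.
W = PΔV = 448×(7.61−4.07) kPa·L = 1590 J.
ΔU = nCvΔT = 0.373×32.0×(1100−588) = 6100 J.
Q = ΔU + W = nCpΔT = 7690 J.
State after step 1: P = 448 kPa, V = 7.61 L, T = 1100 K.
Step 2 — Adiabatic: T₂/T₁ = (P₂/P₁)^((γ−1)/γ) ⇒ T₂ = 1100×(1.62)^0.206 = 1210 K; V₂ = 5.19 L.
ΔU = nCvΔT = 0.373×32.0×(1210−1100) = 1370 J.
Q = 0 for an adiabatic process, so W = −ΔU = -1370 J.
Net over both steps: W = 213 J, Q = 7690 J, ΔU = 7470 J.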